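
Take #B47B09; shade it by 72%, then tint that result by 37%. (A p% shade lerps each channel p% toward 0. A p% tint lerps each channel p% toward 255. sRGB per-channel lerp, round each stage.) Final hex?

#7E7460

#B47B09 is rgb(180, 123, 9).
Lerp each channel 72% toward 0:
  R: 180 + 0.72×(0−180) = 180 − 129.6 = 50.4 → 50
  G: 123 − 88.56 = 34.44 → 34
  B: 9 + 0.72×(0−9) = 9 − 6.48 = 2.52 → 3
After the shade: rgb(50, 34, 3) = #322203.
A 37% tint moves each channel 37% toward 255:
  R: 50 + 75.85 = 125.85 → 126
  G: 34 + 81.77 = 115.77 → 116
  B: 3 + 0.37×(255−3) = 3 + 93.24 = 96.24 → 96
rgb(126, 116, 96) = #7E7460.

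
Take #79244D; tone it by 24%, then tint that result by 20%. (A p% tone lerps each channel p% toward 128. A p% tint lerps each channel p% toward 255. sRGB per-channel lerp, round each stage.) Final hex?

#79244D is rgb(121, 36, 77).
A 24% tone moves each channel 24% toward 128:
  R: 121 + 0.24×(128−121) = 121 + 1.68 = 122.68 → 123
  G: 36 + 22.08 = 58.08 → 58
  B: 77 + 0.24×(128−77) = 77 + 12.24 = 89.24 → 89
After the tone: rgb(123, 58, 89) = #7B3A59.
Per channel, c → c + 0.2(255 − c):
  R: 123 + 0.2×(255−123) = 123 + 26.4 = 149.4 → 149
  G: 58 + 0.2×(255−58) = 58 + 39.4 = 97.4 → 97
  B: 89 + 0.2×(255−89) = 89 + 33.2 = 122.2 → 122
rgb(149, 97, 122) = #95617A.

#95617A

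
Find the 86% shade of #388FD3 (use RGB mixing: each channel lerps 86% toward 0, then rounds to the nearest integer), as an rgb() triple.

#388FD3 is rgb(56, 143, 211).
Lerp each channel 86% toward 0:
  R: 56 + 0.86×(0−56) = 56 − 48.16 = 7.84 → 8
  G: 143 + 0.86×(0−143) = 143 − 122.98 = 20.02 → 20
  B: 211 − 181.46 = 29.54 → 30

rgb(8, 20, 30)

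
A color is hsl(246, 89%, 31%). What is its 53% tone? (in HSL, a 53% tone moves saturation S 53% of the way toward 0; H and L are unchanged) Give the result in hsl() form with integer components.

S moves 53% from 89 toward 0: 89 − 47.17 = 41.83 → 42.
H and L are unchanged.

hsl(246, 42%, 31%)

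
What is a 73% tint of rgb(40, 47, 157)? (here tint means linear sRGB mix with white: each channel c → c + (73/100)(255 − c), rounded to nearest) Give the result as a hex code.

#C5C7E5

Per channel, c → c + 0.73(255 − c):
  R: 40 + 0.73×(255−40) = 40 + 156.95 = 196.95 → 197
  G: 47 + 151.84 = 198.84 → 199
  B: 157 + 71.54 = 228.54 → 229
rgb(197, 199, 229) = #C5C7E5.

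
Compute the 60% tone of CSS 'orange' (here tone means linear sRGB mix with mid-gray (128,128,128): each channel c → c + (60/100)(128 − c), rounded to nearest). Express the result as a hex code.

#b38f4d

CSS orange is rgb(255, 165, 0).
Per channel, c → c + 0.6(128 − c):
  R: 255 + 0.6×(128−255) = 255 − 76.2 = 178.8 → 179
  G: 165 + 0.6×(128−165) = 165 − 22.2 = 142.8 → 143
  B: 0 + 0.6×(128−0) = 0 + 76.8 = 76.8 → 77
rgb(179, 143, 77) = #b38f4d.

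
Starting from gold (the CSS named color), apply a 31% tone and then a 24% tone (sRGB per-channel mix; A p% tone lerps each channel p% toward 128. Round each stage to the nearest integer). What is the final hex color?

CSS gold is rgb(255, 215, 0).
Lerp each channel 31% toward 128:
  R: 255 − 39.37 = 215.63 → 216
  G: 215 + 0.31×(128−215) = 215 − 26.97 = 188.03 → 188
  B: 0 + 0.31×(128−0) = 0 + 39.68 = 39.68 → 40
After the tone: rgb(216, 188, 40) = #d8bc28.
A 24% tone moves each channel 24% toward 128:
  R: 216 − 21.12 = 194.88 → 195
  G: 188 + 0.24×(128−188) = 188 − 14.4 = 173.6 → 174
  B: 40 + 0.24×(128−40) = 40 + 21.12 = 61.12 → 61
rgb(195, 174, 61) = #c3ae3d.

#c3ae3d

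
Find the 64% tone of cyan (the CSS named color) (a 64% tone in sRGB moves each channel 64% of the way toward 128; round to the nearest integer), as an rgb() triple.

CSS cyan is rgb(0, 255, 255).
Per channel, c → c + 0.64(128 − c):
  R: 0 + 81.92 = 81.92 → 82
  G: 255 − 81.28 = 173.72 → 174
  B: 255 + 0.64×(128−255) = 255 − 81.28 = 173.72 → 174

rgb(82, 174, 174)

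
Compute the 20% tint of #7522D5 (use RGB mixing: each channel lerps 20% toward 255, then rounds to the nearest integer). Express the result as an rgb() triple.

rgb(145, 78, 221)

#7522D5 is rgb(117, 34, 213).
Lerp each channel 20% toward 255:
  R: 117 + 0.2×(255−117) = 117 + 27.6 = 144.6 → 145
  G: 34 + 0.2×(255−34) = 34 + 44.2 = 78.2 → 78
  B: 213 + 0.2×(255−213) = 213 + 8.4 = 221.4 → 221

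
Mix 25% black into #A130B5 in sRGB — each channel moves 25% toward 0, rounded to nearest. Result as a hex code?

#792488

#A130B5 is rgb(161, 48, 181).
A 25% shade moves each channel 25% toward 0:
  R: 161 + 0.25×(0−161) = 161 − 40.25 = 120.75 → 121
  G: 48 + 0.25×(0−48) = 48 − 12 = 36 → 36
  B: 181 + 0.25×(0−181) = 181 − 45.25 = 135.75 → 136
rgb(121, 36, 136) = #792488.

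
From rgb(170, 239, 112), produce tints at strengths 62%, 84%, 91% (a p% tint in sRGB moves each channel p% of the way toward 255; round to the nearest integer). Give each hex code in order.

#dff9c9, #f1fce8, #f7fef2

62%: (170 + 52.7 = 222.7→223, 239 + 9.92 = 248.92→249, 112 + 88.66 = 200.66→201) → #dff9c9
84%: (170 + 71.4 = 241.4→241, 239 + 13.44 = 252.44→252, 112 + 120.12 = 232.12→232) → #f1fce8
91%: (170 + 77.35 = 247.35→247, 239 + 14.56 = 253.56→254, 112 + 130.13 = 242.13→242) → #f7fef2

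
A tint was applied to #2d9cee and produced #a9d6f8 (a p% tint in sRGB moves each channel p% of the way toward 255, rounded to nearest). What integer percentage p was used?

59%

#2d9cee is rgb(45, 156, 238); #a9d6f8 is rgb(169, 214, 248).
On the R channel (widest range): 169 ≈ 45 + (p/100)(255 − 45), so p ≈ 100×(169 − 45)/(255 − 45) = 12400/210 = 59.05.
p = 59 reproduces all three channels after rounding.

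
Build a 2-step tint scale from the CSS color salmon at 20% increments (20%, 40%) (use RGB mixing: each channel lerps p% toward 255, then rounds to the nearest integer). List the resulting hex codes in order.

CSS salmon is rgb(250, 128, 114).
20%: (250 + 1 = 251→251, 128 + 25.4 = 153.4→153, 114 + 28.2 = 142.2→142) → #FB998E
40%: (250 + 2 = 252→252, 128 + 50.8 = 178.8→179, 114 + 56.4 = 170.4→170) → #FCB3AA

#FB998E, #FCB3AA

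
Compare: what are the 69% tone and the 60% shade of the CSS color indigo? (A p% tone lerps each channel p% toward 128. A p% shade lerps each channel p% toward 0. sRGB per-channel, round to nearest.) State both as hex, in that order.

CSS indigo is rgb(75, 0, 130).
69% tone:
  R: 75 + 0.69×(128−75) = 75 + 36.57 = 111.57 → 112
  G: 0 + 0.69×(128−0) = 0 + 88.32 = 88.32 → 88
  B: 130 − 1.38 = 128.62 → 129
  → #705881
60% shade:
  R: 75 − 45 = 30 → 30
  G: 0 + 0.6×(0−0) = 0 + 0 = 0 → 0
  B: 130 − 78 = 52 → 52
  → #1E0034

#705881, #1E0034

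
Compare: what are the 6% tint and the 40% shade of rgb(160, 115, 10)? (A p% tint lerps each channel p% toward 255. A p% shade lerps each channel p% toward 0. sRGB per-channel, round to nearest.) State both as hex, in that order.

6% tint:
  R: 160 + 0.06×(255−160) = 160 + 5.7 = 165.7 → 166
  G: 115 + 0.06×(255−115) = 115 + 8.4 = 123.4 → 123
  B: 10 + 0.06×(255−10) = 10 + 14.7 = 24.7 → 25
  → #A67B19
40% shade:
  R: 160 + 0.4×(0−160) = 160 − 64 = 96 → 96
  G: 115 − 46 = 69 → 69
  B: 10 + 0.4×(0−10) = 10 − 4 = 6 → 6
  → #604506

#A67B19, #604506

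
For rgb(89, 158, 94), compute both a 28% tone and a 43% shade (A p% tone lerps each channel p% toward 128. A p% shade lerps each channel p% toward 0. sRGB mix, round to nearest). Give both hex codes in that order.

28% tone:
  R: 89 + 10.92 = 99.92 → 100
  G: 158 − 8.4 = 149.6 → 150
  B: 94 + 9.52 = 103.52 → 104
  → #649668
43% shade:
  R: 89 − 38.27 = 50.73 → 51
  G: 158 − 67.94 = 90.06 → 90
  B: 94 + 0.43×(0−94) = 94 − 40.42 = 53.58 → 54
  → #335A36

#649668, #335A36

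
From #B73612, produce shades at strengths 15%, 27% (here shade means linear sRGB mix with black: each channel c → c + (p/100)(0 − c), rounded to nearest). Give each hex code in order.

#B73612 is rgb(183, 54, 18).
15%: (183 − 27.45 = 155.55→156, 54 − 8.1 = 45.9→46, 18 − 2.7 = 15.3→15) → #9C2E0F
27%: (183 − 49.41 = 133.59→134, 54 − 14.58 = 39.42→39, 18 − 4.86 = 13.14→13) → #86270D

#9C2E0F, #86270D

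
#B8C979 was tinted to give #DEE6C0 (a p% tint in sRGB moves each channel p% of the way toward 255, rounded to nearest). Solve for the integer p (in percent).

53%

#B8C979 is rgb(184, 201, 121); #DEE6C0 is rgb(222, 230, 192).
On the B channel (widest range): 192 ≈ 121 + (p/100)(255 − 121), so p ≈ 100×(192 − 121)/(255 − 121) = 7100/134 = 52.99.
p = 53 reproduces all three channels after rounding.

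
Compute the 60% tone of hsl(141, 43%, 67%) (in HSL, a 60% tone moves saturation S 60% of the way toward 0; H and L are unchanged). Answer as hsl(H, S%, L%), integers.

hsl(141, 17%, 67%)

S moves 60% from 43 toward 0: 43 − 25.8 = 17.2 → 17.
H and L are unchanged.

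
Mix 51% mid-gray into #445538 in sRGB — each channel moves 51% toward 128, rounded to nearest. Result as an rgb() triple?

#445538 is rgb(68, 85, 56).
A 51% tone moves each channel 51% toward 128:
  R: 68 + 0.51×(128−68) = 68 + 30.6 = 98.6 → 99
  G: 85 + 0.51×(128−85) = 85 + 21.93 = 106.93 → 107
  B: 56 + 0.51×(128−56) = 56 + 36.72 = 92.72 → 93

rgb(99, 107, 93)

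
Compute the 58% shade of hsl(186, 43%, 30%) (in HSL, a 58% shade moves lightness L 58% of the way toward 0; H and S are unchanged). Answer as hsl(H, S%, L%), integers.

hsl(186, 43%, 13%)

L moves 58% from 30 toward 0: 30 − 17.4 = 12.6 → 13.
H and S are unchanged.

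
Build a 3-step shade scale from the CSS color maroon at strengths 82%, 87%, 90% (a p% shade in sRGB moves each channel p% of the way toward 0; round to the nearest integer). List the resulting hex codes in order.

#170000, #110000, #0D0000

CSS maroon is rgb(128, 0, 0).
82%: (128 − 104.96 = 23.04→23, 0→0, 0→0) → #170000
87%: (128 − 111.36 = 16.64→17, 0→0, 0→0) → #110000
90%: (128 − 115.2 = 12.8→13, 0→0, 0→0) → #0D0000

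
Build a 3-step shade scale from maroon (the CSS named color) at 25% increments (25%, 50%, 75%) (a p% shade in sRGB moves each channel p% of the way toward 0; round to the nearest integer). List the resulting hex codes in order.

#600000, #400000, #200000

CSS maroon is rgb(128, 0, 0).
25%: (128 − 32 = 96→96, 0→0, 0→0) → #600000
50%: (128 − 64 = 64→64, 0→0, 0→0) → #400000
75%: (128 − 96 = 32→32, 0→0, 0→0) → #200000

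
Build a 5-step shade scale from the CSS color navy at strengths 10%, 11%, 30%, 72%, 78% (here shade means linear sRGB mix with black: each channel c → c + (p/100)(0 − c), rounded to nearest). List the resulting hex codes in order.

#000073, #000072, #00005a, #000024, #00001c

CSS navy is rgb(0, 0, 128).
10%: (0→0, 0→0, 128 − 12.8 = 115.2→115) → #000073
11%: (0→0, 0→0, 128 − 14.08 = 113.92→114) → #000072
30%: (0→0, 0→0, 128 − 38.4 = 89.6→90) → #00005a
72%: (0→0, 0→0, 128 − 92.16 = 35.84→36) → #000024
78%: (0→0, 0→0, 128 − 99.84 = 28.16→28) → #00001c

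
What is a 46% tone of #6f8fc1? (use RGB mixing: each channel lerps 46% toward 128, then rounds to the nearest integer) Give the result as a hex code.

#7788a3

#6f8fc1 is rgb(111, 143, 193).
A 46% tone moves each channel 46% toward 128:
  R: 111 + 0.46×(128−111) = 111 + 7.82 = 118.82 → 119
  G: 143 − 6.9 = 136.1 → 136
  B: 193 + 0.46×(128−193) = 193 − 29.9 = 163.1 → 163
rgb(119, 136, 163) = #7788a3.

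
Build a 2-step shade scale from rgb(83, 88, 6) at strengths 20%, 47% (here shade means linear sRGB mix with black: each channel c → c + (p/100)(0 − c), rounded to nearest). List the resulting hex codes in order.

#424605, #2C2F03

20%: (83 − 16.6 = 66.4→66, 88 − 17.6 = 70.4→70, 6 − 1.2 = 4.8→5) → #424605
47%: (83 − 39.01 = 43.99→44, 88 − 41.36 = 46.64→47, 6 − 2.82 = 3.18→3) → #2C2F03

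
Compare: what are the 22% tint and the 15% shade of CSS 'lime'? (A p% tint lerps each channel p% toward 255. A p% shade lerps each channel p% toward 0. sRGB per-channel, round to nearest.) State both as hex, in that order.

CSS lime is rgb(0, 255, 0).
22% tint:
  R: 0 + 56.1 = 56.1 → 56
  G: 255 + 0.22×(255−255) = 255 + 0 = 255 → 255
  B: 0 + 56.1 = 56.1 → 56
  → #38FF38
15% shade:
  R: 0 + 0 = 0 → 0
  G: 255 − 38.25 = 216.75 → 217
  B: 0 + 0.15×(0−0) = 0 + 0 = 0 → 0
  → #00D900

#38FF38, #00D900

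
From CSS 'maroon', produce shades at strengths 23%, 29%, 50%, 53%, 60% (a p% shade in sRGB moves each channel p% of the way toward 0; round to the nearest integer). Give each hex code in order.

CSS maroon is rgb(128, 0, 0).
23%: (128 − 29.44 = 98.56→99, 0→0, 0→0) → #630000
29%: (128 − 37.12 = 90.88→91, 0→0, 0→0) → #5b0000
50%: (128 − 64 = 64→64, 0→0, 0→0) → #400000
53%: (128 − 67.84 = 60.16→60, 0→0, 0→0) → #3c0000
60%: (128 − 76.8 = 51.2→51, 0→0, 0→0) → #330000

#630000, #5b0000, #400000, #3c0000, #330000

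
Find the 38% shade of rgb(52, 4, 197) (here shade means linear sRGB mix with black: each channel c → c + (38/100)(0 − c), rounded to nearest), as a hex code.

#20027a

A 38% shade moves each channel 38% toward 0:
  R: 52 − 19.76 = 32.24 → 32
  G: 4 − 1.52 = 2.48 → 2
  B: 197 + 0.38×(0−197) = 197 − 74.86 = 122.14 → 122
rgb(32, 2, 122) = #20027a.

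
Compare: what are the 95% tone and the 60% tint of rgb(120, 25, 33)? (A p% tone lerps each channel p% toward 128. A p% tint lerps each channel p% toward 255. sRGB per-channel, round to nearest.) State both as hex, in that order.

95% tone:
  R: 120 + 7.6 = 127.6 → 128
  G: 25 + 97.85 = 122.85 → 123
  B: 33 + 90.25 = 123.25 → 123
  → #807b7b
60% tint:
  R: 120 + 0.6×(255−120) = 120 + 81 = 201 → 201
  G: 25 + 0.6×(255−25) = 25 + 138 = 163 → 163
  B: 33 + 0.6×(255−33) = 33 + 133.2 = 166.2 → 166
  → #c9a3a6

#807b7b, #c9a3a6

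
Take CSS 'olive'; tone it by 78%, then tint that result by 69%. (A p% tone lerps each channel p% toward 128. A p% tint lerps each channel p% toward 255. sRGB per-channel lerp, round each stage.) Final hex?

CSS olive is rgb(128, 128, 0).
Lerp each channel 78% toward 128:
  R: 128 + 0 = 128 → 128
  G: 128 + 0.78×(128−128) = 128 + 0 = 128 → 128
  B: 0 + 99.84 = 99.84 → 100
After the tone: rgb(128, 128, 100) = #808064.
Lerp each channel 69% toward 255:
  R: 128 + 87.63 = 215.63 → 216
  G: 128 + 0.69×(255−128) = 128 + 87.63 = 215.63 → 216
  B: 100 + 106.95 = 206.95 → 207
rgb(216, 216, 207) = #d8d8cf.

#d8d8cf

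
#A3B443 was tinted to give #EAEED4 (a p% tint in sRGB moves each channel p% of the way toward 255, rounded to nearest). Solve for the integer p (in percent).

77%

#A3B443 is rgb(163, 180, 67); #EAEED4 is rgb(234, 238, 212).
On the B channel (widest range): 212 ≈ 67 + (p/100)(255 − 67), so p ≈ 100×(212 − 67)/(255 − 67) = 14500/188 = 77.13.
p = 77 reproduces all three channels after rounding.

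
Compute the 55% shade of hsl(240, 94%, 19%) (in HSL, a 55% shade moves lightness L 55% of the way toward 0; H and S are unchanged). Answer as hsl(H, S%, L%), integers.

hsl(240, 94%, 9%)

L moves 55% from 19 toward 0: 19 − 10.45 = 8.55 → 9.
H and S are unchanged.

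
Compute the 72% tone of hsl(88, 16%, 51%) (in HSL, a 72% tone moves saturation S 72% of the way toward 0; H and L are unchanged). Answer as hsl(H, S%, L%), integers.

hsl(88, 4%, 51%)

S moves 72% from 16 toward 0: 16 − 11.52 = 4.48 → 4.
H and L are unchanged.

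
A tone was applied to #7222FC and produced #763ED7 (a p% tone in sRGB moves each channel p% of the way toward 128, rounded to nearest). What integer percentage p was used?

30%

#7222FC is rgb(114, 34, 252); #763ED7 is rgb(118, 62, 215).
On the B channel (widest range): 215 ≈ 252 + (p/100)(128 − 252), so p ≈ 100×(215 − 252)/(128 − 252) = -3700/-124 = 29.84.
p = 30 reproduces all three channels after rounding.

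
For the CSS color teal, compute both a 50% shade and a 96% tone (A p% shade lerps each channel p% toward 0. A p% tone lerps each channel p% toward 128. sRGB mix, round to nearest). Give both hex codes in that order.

#004040, #7B8080

CSS teal is rgb(0, 128, 128).
50% shade:
  R: 0 + 0 = 0 → 0
  G: 128 + 0.5×(0−128) = 128 − 64 = 64 → 64
  B: 128 − 64 = 64 → 64
  → #004040
96% tone:
  R: 0 + 0.96×(128−0) = 0 + 122.88 = 122.88 → 123
  G: 128 + 0.96×(128−128) = 128 + 0 = 128 → 128
  B: 128 + 0.96×(128−128) = 128 + 0 = 128 → 128
  → #7B8080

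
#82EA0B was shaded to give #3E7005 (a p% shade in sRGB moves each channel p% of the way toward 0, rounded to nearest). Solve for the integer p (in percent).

52%

#82EA0B is rgb(130, 234, 11); #3E7005 is rgb(62, 112, 5).
On the G channel (widest range): 112 ≈ 234 + (p/100)(0 − 234), so p ≈ 100×(112 − 234)/(0 − 234) = -12200/-234 = 52.14.
p = 52 reproduces all three channels after rounding.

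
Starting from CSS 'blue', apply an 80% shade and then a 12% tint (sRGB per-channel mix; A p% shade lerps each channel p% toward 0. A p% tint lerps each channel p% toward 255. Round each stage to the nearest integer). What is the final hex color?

#1f1f4b

CSS blue is rgb(0, 0, 255).
An 80% shade moves each channel 80% toward 0:
  R: 0 + 0 = 0 → 0
  G: 0 + 0 = 0 → 0
  B: 255 − 204 = 51 → 51
After the shade: rgb(0, 0, 51) = #000033.
A 12% tint moves each channel 12% toward 255:
  R: 0 + 30.6 = 30.6 → 31
  G: 0 + 30.6 = 30.6 → 31
  B: 51 + 24.48 = 75.48 → 75
rgb(31, 31, 75) = #1f1f4b.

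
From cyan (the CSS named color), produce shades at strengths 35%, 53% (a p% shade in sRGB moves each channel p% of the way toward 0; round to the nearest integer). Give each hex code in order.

CSS cyan is rgb(0, 255, 255).
35%: (0→0, 255 − 89.25 = 165.75→166, 255 − 89.25 = 165.75→166) → #00a6a6
53%: (0→0, 255 − 135.15 = 119.85→120, 255 − 135.15 = 119.85→120) → #007878

#00a6a6, #007878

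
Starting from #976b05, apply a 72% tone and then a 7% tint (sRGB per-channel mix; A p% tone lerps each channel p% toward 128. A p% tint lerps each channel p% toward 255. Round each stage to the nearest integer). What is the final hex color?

#976b05 is rgb(151, 107, 5).
Per channel, c → c + 0.72(128 − c):
  R: 151 − 16.56 = 134.44 → 134
  G: 107 + 15.12 = 122.12 → 122
  B: 5 + 88.56 = 93.56 → 94
After the tone: rgb(134, 122, 94) = #867a5e.
Per channel, c → c + 0.07(255 − c):
  R: 134 + 8.47 = 142.47 → 142
  G: 122 + 0.07×(255−122) = 122 + 9.31 = 131.31 → 131
  B: 94 + 0.07×(255−94) = 94 + 11.27 = 105.27 → 105
rgb(142, 131, 105) = #8e8369.

#8e8369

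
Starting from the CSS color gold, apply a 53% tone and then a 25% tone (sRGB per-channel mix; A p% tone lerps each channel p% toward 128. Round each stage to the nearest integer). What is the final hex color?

CSS gold is rgb(255, 215, 0).
Lerp each channel 53% toward 128:
  R: 255 + 0.53×(128−255) = 255 − 67.31 = 187.69 → 188
  G: 215 + 0.53×(128−215) = 215 − 46.11 = 168.89 → 169
  B: 0 + 67.84 = 67.84 → 68
After the tone: rgb(188, 169, 68) = #BCA944.
A 25% tone moves each channel 25% toward 128:
  R: 188 − 15 = 173 → 173
  G: 169 + 0.25×(128−169) = 169 − 10.25 = 158.75 → 159
  B: 68 + 0.25×(128−68) = 68 + 15 = 83 → 83
rgb(173, 159, 83) = #AD9F53.

#AD9F53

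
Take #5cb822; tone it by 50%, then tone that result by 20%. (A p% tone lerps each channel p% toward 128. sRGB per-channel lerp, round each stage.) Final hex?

#5cb822 is rgb(92, 184, 34).
Lerp each channel 50% toward 128:
  R: 92 + 0.5×(128−92) = 92 + 18 = 110 → 110
  G: 184 + 0.5×(128−184) = 184 − 28 = 156 → 156
  B: 34 + 47 = 81 → 81
After the tone: rgb(110, 156, 81) = #6e9c51.
Lerp each channel 20% toward 128:
  R: 110 + 0.2×(128−110) = 110 + 3.6 = 113.6 → 114
  G: 156 − 5.6 = 150.4 → 150
  B: 81 + 0.2×(128−81) = 81 + 9.4 = 90.4 → 90
rgb(114, 150, 90) = #72965a.

#72965a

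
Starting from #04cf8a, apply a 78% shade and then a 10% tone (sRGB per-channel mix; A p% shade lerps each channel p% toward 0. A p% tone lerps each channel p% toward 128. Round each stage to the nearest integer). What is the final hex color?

#04cf8a is rgb(4, 207, 138).
Lerp each channel 78% toward 0:
  R: 4 + 0.78×(0−4) = 4 − 3.12 = 0.88 → 1
  G: 207 − 161.46 = 45.54 → 46
  B: 138 + 0.78×(0−138) = 138 − 107.64 = 30.36 → 30
After the shade: rgb(1, 46, 30) = #012e1e.
A 10% tone moves each channel 10% toward 128:
  R: 1 + 0.1×(128−1) = 1 + 12.7 = 13.7 → 14
  G: 46 + 8.2 = 54.2 → 54
  B: 30 + 9.8 = 39.8 → 40
rgb(14, 54, 40) = #0e3628.

#0e3628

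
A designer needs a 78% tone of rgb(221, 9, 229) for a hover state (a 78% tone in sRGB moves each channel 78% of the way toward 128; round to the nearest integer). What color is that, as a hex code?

Lerp each channel 78% toward 128:
  R: 221 + 0.78×(128−221) = 221 − 72.54 = 148.46 → 148
  G: 9 + 92.82 = 101.82 → 102
  B: 229 + 0.78×(128−229) = 229 − 78.78 = 150.22 → 150
rgb(148, 102, 150) = #946696.

#946696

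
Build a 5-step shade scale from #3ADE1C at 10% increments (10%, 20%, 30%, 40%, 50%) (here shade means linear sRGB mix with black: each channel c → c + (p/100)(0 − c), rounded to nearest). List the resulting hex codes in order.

#34C819, #2EB216, #299B14, #238511, #1D6F0E

#3ADE1C is rgb(58, 222, 28).
10%: (58 − 5.8 = 52.2→52, 222 − 22.2 = 199.8→200, 28 − 2.8 = 25.2→25) → #34C819
20%: (58 − 11.6 = 46.4→46, 222 − 44.4 = 177.6→178, 28 − 5.6 = 22.4→22) → #2EB216
30%: (58 − 17.4 = 40.6→41, 222 − 66.6 = 155.4→155, 28 − 8.4 = 19.6→20) → #299B14
40%: (58 − 23.2 = 34.8→35, 222 − 88.8 = 133.2→133, 28 − 11.2 = 16.8→17) → #238511
50%: (58 − 29 = 29→29, 222 − 111 = 111→111, 28 − 14 = 14→14) → #1D6F0E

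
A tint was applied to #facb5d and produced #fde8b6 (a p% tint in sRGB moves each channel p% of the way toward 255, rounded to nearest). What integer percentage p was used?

55%

#facb5d is rgb(250, 203, 93); #fde8b6 is rgb(253, 232, 182).
On the B channel (widest range): 182 ≈ 93 + (p/100)(255 − 93), so p ≈ 100×(182 − 93)/(255 − 93) = 8900/162 = 54.94.
p = 55 reproduces all three channels after rounding.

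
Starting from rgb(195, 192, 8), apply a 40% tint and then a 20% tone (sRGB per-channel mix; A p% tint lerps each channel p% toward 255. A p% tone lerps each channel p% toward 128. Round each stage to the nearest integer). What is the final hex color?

#C9C76F

Per channel, c → c + 0.4(255 − c):
  R: 195 + 0.4×(255−195) = 195 + 24 = 219 → 219
  G: 192 + 0.4×(255−192) = 192 + 25.2 = 217.2 → 217
  B: 8 + 0.4×(255−8) = 8 + 98.8 = 106.8 → 107
After the tint: rgb(219, 217, 107) = #DBD96B.
A 20% tone moves each channel 20% toward 128:
  R: 219 − 18.2 = 200.8 → 201
  G: 217 + 0.2×(128−217) = 217 − 17.8 = 199.2 → 199
  B: 107 + 4.2 = 111.2 → 111
rgb(201, 199, 111) = #C9C76F.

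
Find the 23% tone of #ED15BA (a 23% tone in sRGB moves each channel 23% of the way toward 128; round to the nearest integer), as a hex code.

#ED15BA is rgb(237, 21, 186).
Lerp each channel 23% toward 128:
  R: 237 + 0.23×(128−237) = 237 − 25.07 = 211.93 → 212
  G: 21 + 0.23×(128−21) = 21 + 24.61 = 45.61 → 46
  B: 186 + 0.23×(128−186) = 186 − 13.34 = 172.66 → 173
rgb(212, 46, 173) = #D42EAD.

#D42EAD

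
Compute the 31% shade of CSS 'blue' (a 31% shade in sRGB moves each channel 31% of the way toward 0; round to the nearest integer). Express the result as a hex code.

CSS blue is rgb(0, 0, 255).
Per channel, c → c + 0.31(0 − c):
  R: 0 + 0 = 0 → 0
  G: 0 + 0.31×(0−0) = 0 + 0 = 0 → 0
  B: 255 − 79.05 = 175.95 → 176
rgb(0, 0, 176) = #0000b0.

#0000b0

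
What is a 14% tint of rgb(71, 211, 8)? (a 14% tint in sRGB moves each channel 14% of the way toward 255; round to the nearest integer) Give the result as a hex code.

#61d92b

Per channel, c → c + 0.14(255 − c):
  R: 71 + 0.14×(255−71) = 71 + 25.76 = 96.76 → 97
  G: 211 + 0.14×(255−211) = 211 + 6.16 = 217.16 → 217
  B: 8 + 34.58 = 42.58 → 43
rgb(97, 217, 43) = #61d92b.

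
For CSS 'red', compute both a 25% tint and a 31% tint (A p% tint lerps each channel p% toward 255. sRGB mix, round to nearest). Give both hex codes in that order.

#FF4040, #FF4F4F

CSS red is rgb(255, 0, 0).
25% tint:
  R: 255 + 0 = 255 → 255
  G: 0 + 0.25×(255−0) = 0 + 63.75 = 63.75 → 64
  B: 0 + 0.25×(255−0) = 0 + 63.75 = 63.75 → 64
  → #FF4040
31% tint:
  R: 255 + 0.31×(255−255) = 255 + 0 = 255 → 255
  G: 0 + 0.31×(255−0) = 0 + 79.05 = 79.05 → 79
  B: 0 + 79.05 = 79.05 → 79
  → #FF4F4F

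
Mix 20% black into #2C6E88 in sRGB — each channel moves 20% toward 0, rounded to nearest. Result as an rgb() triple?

#2C6E88 is rgb(44, 110, 136).
A 20% shade moves each channel 20% toward 0:
  R: 44 − 8.8 = 35.2 → 35
  G: 110 − 22 = 88 → 88
  B: 136 − 27.2 = 108.8 → 109

rgb(35, 88, 109)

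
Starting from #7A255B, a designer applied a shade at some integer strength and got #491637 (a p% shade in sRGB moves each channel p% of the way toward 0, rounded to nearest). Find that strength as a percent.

#7A255B is rgb(122, 37, 91); #491637 is rgb(73, 22, 55).
On the R channel (widest range): 73 ≈ 122 + (p/100)(0 − 122), so p ≈ 100×(73 − 122)/(0 − 122) = -4900/-122 = 40.16.
p = 40 reproduces all three channels after rounding.

40%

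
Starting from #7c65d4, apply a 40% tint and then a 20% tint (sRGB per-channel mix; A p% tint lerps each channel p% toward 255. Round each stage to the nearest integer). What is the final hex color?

#7c65d4 is rgb(124, 101, 212).
Lerp each channel 40% toward 255:
  R: 124 + 52.4 = 176.4 → 176
  G: 101 + 0.4×(255−101) = 101 + 61.6 = 162.6 → 163
  B: 212 + 0.4×(255−212) = 212 + 17.2 = 229.2 → 229
After the tint: rgb(176, 163, 229) = #b0a3e5.
Per channel, c → c + 0.2(255 − c):
  R: 176 + 0.2×(255−176) = 176 + 15.8 = 191.8 → 192
  G: 163 + 18.4 = 181.4 → 181
  B: 229 + 0.2×(255−229) = 229 + 5.2 = 234.2 → 234
rgb(192, 181, 234) = #c0b5ea.

#c0b5ea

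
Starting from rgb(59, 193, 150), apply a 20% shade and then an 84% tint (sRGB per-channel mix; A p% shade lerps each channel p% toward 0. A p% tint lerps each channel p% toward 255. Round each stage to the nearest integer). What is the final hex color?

Per channel, c → c + 0.2(0 − c):
  R: 59 − 11.8 = 47.2 → 47
  G: 193 − 38.6 = 154.4 → 154
  B: 150 + 0.2×(0−150) = 150 − 30 = 120 → 120
After the shade: rgb(47, 154, 120) = #2f9a78.
An 84% tint moves each channel 84% toward 255:
  R: 47 + 174.72 = 221.72 → 222
  G: 154 + 84.84 = 238.84 → 239
  B: 120 + 0.84×(255−120) = 120 + 113.4 = 233.4 → 233
rgb(222, 239, 233) = #deefe9.

#deefe9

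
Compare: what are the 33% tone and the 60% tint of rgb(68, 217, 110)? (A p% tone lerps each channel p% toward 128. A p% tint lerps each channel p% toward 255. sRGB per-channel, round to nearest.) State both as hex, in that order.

33% tone:
  R: 68 + 0.33×(128−68) = 68 + 19.8 = 87.8 → 88
  G: 217 − 29.37 = 187.63 → 188
  B: 110 + 0.33×(128−110) = 110 + 5.94 = 115.94 → 116
  → #58bc74
60% tint:
  R: 68 + 0.6×(255−68) = 68 + 112.2 = 180.2 → 180
  G: 217 + 0.6×(255−217) = 217 + 22.8 = 239.8 → 240
  B: 110 + 87 = 197 → 197
  → #b4f0c5

#58bc74, #b4f0c5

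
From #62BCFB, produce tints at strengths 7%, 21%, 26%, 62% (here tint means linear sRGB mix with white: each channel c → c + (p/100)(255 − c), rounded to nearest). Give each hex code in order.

#62BCFB is rgb(98, 188, 251).
7%: (98 + 10.99 = 108.99→109, 188 + 4.69 = 192.69→193, 251→251) → #6DC1FB
21%: (98 + 32.97 = 130.97→131, 188 + 14.07 = 202.07→202, 251 + 0.84 = 251.84→252) → #83CAFC
26%: (98 + 40.82 = 138.82→139, 188 + 17.42 = 205.42→205, 251 + 1.04 = 252.04→252) → #8BCDFC
62%: (98 + 97.34 = 195.34→195, 188 + 41.54 = 229.54→230, 251 + 2.48 = 253.48→253) → #C3E6FD

#6DC1FB, #83CAFC, #8BCDFC, #C3E6FD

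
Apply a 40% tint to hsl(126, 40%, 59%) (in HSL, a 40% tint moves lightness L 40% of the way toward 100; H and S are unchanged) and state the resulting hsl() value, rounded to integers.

L moves 40% from 59 toward 100: 59 + 16.4 = 75.4 → 75.
H and S are unchanged.

hsl(126, 40%, 75%)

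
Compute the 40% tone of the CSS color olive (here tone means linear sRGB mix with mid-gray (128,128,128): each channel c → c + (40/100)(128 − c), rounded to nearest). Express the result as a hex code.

CSS olive is rgb(128, 128, 0).
Lerp each channel 40% toward 128:
  R: 128 + 0 = 128 → 128
  G: 128 + 0.4×(128−128) = 128 + 0 = 128 → 128
  B: 0 + 51.2 = 51.2 → 51
rgb(128, 128, 51) = #808033.

#808033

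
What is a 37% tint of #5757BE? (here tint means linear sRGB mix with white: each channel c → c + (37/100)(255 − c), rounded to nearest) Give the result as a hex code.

#5757BE is rgb(87, 87, 190).
Per channel, c → c + 0.37(255 − c):
  R: 87 + 62.16 = 149.16 → 149
  G: 87 + 62.16 = 149.16 → 149
  B: 190 + 0.37×(255−190) = 190 + 24.05 = 214.05 → 214
rgb(149, 149, 214) = #9595D6.

#9595D6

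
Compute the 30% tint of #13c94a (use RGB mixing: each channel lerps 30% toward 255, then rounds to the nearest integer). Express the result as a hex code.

#13c94a is rgb(19, 201, 74).
Lerp each channel 30% toward 255:
  R: 19 + 70.8 = 89.8 → 90
  G: 201 + 0.3×(255−201) = 201 + 16.2 = 217.2 → 217
  B: 74 + 0.3×(255−74) = 74 + 54.3 = 128.3 → 128
rgb(90, 217, 128) = #5ad980.

#5ad980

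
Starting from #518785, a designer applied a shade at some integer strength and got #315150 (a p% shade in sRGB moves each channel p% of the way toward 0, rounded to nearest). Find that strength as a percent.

40%

#518785 is rgb(81, 135, 133); #315150 is rgb(49, 81, 80).
On the G channel (widest range): 81 ≈ 135 + (p/100)(0 − 135), so p ≈ 100×(81 − 135)/(0 − 135) = -5400/-135 = 40.00.
p = 40 reproduces all three channels after rounding.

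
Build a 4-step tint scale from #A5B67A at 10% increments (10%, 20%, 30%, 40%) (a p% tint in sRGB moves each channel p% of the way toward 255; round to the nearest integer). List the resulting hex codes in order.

#AEBD87, #B7C595, #C0CCA2, #C9D3AF

#A5B67A is rgb(165, 182, 122).
10%: (165 + 9 = 174→174, 182 + 7.3 = 189.3→189, 122 + 13.3 = 135.3→135) → #AEBD87
20%: (165 + 18 = 183→183, 182 + 14.6 = 196.6→197, 122 + 26.6 = 148.6→149) → #B7C595
30%: (165 + 27 = 192→192, 182 + 21.9 = 203.9→204, 122 + 39.9 = 161.9→162) → #C0CCA2
40%: (165 + 36 = 201→201, 182 + 29.2 = 211.2→211, 122 + 53.2 = 175.2→175) → #C9D3AF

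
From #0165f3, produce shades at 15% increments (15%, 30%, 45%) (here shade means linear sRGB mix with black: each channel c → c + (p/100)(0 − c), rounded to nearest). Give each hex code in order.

#0165f3 is rgb(1, 101, 243).
15%: (1→1, 101 − 15.15 = 85.85→86, 243 − 36.45 = 206.55→207) → #0156cf
30%: (1→1, 101 − 30.3 = 70.7→71, 243 − 72.9 = 170.1→170) → #0147aa
45%: (1→1, 101 − 45.45 = 55.55→56, 243 − 109.35 = 133.65→134) → #013886

#0156cf, #0147aa, #013886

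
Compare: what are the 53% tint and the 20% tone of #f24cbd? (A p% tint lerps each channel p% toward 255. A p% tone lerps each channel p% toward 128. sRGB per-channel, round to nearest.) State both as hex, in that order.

#f9abe0, #db56b1

#f24cbd is rgb(242, 76, 189).
53% tint:
  R: 242 + 0.53×(255−242) = 242 + 6.89 = 248.89 → 249
  G: 76 + 0.53×(255−76) = 76 + 94.87 = 170.87 → 171
  B: 189 + 34.98 = 223.98 → 224
  → #f9abe0
20% tone:
  R: 242 − 22.8 = 219.2 → 219
  G: 76 + 0.2×(128−76) = 76 + 10.4 = 86.4 → 86
  B: 189 − 12.2 = 176.8 → 177
  → #db56b1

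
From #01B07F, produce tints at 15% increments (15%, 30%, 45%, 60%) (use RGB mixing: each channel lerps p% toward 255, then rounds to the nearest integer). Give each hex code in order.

#27BC92, #4DC8A5, #73D4B9, #99DFCC

#01B07F is rgb(1, 176, 127).
15%: (1 + 38.1 = 39.1→39, 176 + 11.85 = 187.85→188, 127 + 19.2 = 146.2→146) → #27BC92
30%: (1 + 76.2 = 77.2→77, 176 + 23.7 = 199.7→200, 127 + 38.4 = 165.4→165) → #4DC8A5
45%: (1 + 114.3 = 115.3→115, 176 + 35.55 = 211.55→212, 127 + 57.6 = 184.6→185) → #73D4B9
60%: (1 + 152.4 = 153.4→153, 176 + 47.4 = 223.4→223, 127 + 76.8 = 203.8→204) → #99DFCC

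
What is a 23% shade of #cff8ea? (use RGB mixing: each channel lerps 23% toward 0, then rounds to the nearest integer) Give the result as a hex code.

#cff8ea is rgb(207, 248, 234).
Per channel, c → c + 0.23(0 − c):
  R: 207 + 0.23×(0−207) = 207 − 47.61 = 159.39 → 159
  G: 248 + 0.23×(0−248) = 248 − 57.04 = 190.96 → 191
  B: 234 − 53.82 = 180.18 → 180
rgb(159, 191, 180) = #9fbfb4.

#9fbfb4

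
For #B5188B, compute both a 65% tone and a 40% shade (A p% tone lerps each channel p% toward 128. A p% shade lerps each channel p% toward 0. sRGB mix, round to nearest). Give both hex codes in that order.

#B5188B is rgb(181, 24, 139).
65% tone:
  R: 181 + 0.65×(128−181) = 181 − 34.45 = 146.55 → 147
  G: 24 + 0.65×(128−24) = 24 + 67.6 = 91.6 → 92
  B: 139 − 7.15 = 131.85 → 132
  → #935C84
40% shade:
  R: 181 − 72.4 = 108.6 → 109
  G: 24 + 0.4×(0−24) = 24 − 9.6 = 14.4 → 14
  B: 139 − 55.6 = 83.4 → 83
  → #6D0E53

#935C84, #6D0E53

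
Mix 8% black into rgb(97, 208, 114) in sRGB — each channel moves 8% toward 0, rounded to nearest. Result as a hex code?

Per channel, c → c + 0.08(0 − c):
  R: 97 − 7.76 = 89.24 → 89
  G: 208 + 0.08×(0−208) = 208 − 16.64 = 191.36 → 191
  B: 114 + 0.08×(0−114) = 114 − 9.12 = 104.88 → 105
rgb(89, 191, 105) = #59bf69.

#59bf69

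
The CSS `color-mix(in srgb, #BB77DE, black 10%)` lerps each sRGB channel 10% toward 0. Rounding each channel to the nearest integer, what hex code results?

#BB77DE is rgb(187, 119, 222).
Lerp each channel 10% toward 0:
  R: 187 − 18.7 = 168.3 → 168
  G: 119 + 0.1×(0−119) = 119 − 11.9 = 107.1 → 107
  B: 222 − 22.2 = 199.8 → 200
rgb(168, 107, 200) = #A86BC8.

#A86BC8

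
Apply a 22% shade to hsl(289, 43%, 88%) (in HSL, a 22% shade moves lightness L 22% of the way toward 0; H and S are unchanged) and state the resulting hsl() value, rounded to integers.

hsl(289, 43%, 69%)

L moves 22% from 88 toward 0: 88 − 19.36 = 68.64 → 69.
H and S are unchanged.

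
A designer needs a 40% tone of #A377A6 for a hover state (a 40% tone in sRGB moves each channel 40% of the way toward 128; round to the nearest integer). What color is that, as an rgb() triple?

rgb(149, 123, 151)

#A377A6 is rgb(163, 119, 166).
A 40% tone moves each channel 40% toward 128:
  R: 163 + 0.4×(128−163) = 163 − 14 = 149 → 149
  G: 119 + 0.4×(128−119) = 119 + 3.6 = 122.6 → 123
  B: 166 + 0.4×(128−166) = 166 − 15.2 = 150.8 → 151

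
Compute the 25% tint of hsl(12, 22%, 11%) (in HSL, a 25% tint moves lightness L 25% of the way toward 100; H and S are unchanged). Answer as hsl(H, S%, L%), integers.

hsl(12, 22%, 33%)

L moves 25% from 11 toward 100: 11 + 22.25 = 33.25 → 33.
H and S are unchanged.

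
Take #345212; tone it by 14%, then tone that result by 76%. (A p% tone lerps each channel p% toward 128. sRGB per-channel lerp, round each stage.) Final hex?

#345212 is rgb(52, 82, 18).
Lerp each channel 14% toward 128:
  R: 52 + 10.64 = 62.64 → 63
  G: 82 + 0.14×(128−82) = 82 + 6.44 = 88.44 → 88
  B: 18 + 15.4 = 33.4 → 33
After the tone: rgb(63, 88, 33) = #3F5821.
A 76% tone moves each channel 76% toward 128:
  R: 63 + 49.4 = 112.4 → 112
  G: 88 + 0.76×(128−88) = 88 + 30.4 = 118.4 → 118
  B: 33 + 0.76×(128−33) = 33 + 72.2 = 105.2 → 105
rgb(112, 118, 105) = #707669.

#707669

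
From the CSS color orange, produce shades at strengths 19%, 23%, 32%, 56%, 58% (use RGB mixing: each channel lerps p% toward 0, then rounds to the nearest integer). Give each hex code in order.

#cf8600, #c47f00, #ad7000, #704900, #6b4500

CSS orange is rgb(255, 165, 0).
19%: (255 − 48.45 = 206.55→207, 165 − 31.35 = 133.65→134, 0→0) → #cf8600
23%: (255 − 58.65 = 196.35→196, 165 − 37.95 = 127.05→127, 0→0) → #c47f00
32%: (255 − 81.6 = 173.4→173, 165 − 52.8 = 112.2→112, 0→0) → #ad7000
56%: (255 − 142.8 = 112.2→112, 165 − 92.4 = 72.6→73, 0→0) → #704900
58%: (255 − 147.9 = 107.1→107, 165 − 95.7 = 69.3→69, 0→0) → #6b4500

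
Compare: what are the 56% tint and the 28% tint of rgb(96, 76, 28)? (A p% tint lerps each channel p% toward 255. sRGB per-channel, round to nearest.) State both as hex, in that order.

56% tint:
  R: 96 + 89.04 = 185.04 → 185
  G: 76 + 0.56×(255−76) = 76 + 100.24 = 176.24 → 176
  B: 28 + 0.56×(255−28) = 28 + 127.12 = 155.12 → 155
  → #B9B09B
28% tint:
  R: 96 + 44.52 = 140.52 → 141
  G: 76 + 0.28×(255−76) = 76 + 50.12 = 126.12 → 126
  B: 28 + 0.28×(255−28) = 28 + 63.56 = 91.56 → 92
  → #8D7E5C

#B9B09B, #8D7E5C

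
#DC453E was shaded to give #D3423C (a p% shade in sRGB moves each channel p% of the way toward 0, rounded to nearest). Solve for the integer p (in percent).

4%

#DC453E is rgb(220, 69, 62); #D3423C is rgb(211, 66, 60).
On the R channel (widest range): 211 ≈ 220 + (p/100)(0 − 220), so p ≈ 100×(211 − 220)/(0 − 220) = -900/-220 = 4.09.
p = 4 reproduces all three channels after rounding.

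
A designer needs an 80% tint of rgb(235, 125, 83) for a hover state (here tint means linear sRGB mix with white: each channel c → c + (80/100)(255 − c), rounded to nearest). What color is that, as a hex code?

Per channel, c → c + 0.8(255 − c):
  R: 235 + 16 = 251 → 251
  G: 125 + 0.8×(255−125) = 125 + 104 = 229 → 229
  B: 83 + 0.8×(255−83) = 83 + 137.6 = 220.6 → 221
rgb(251, 229, 221) = #FBE5DD.

#FBE5DD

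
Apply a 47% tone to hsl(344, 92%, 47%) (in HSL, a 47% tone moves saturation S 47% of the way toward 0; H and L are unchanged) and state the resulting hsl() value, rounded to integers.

hsl(344, 49%, 47%)

S moves 47% from 92 toward 0: 92 − 43.24 = 48.76 → 49.
H and L are unchanged.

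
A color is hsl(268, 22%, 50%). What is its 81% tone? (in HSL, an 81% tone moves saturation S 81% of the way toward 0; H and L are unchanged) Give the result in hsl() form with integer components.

S moves 81% from 22 toward 0: 22 − 17.82 = 4.18 → 4.
H and L are unchanged.

hsl(268, 4%, 50%)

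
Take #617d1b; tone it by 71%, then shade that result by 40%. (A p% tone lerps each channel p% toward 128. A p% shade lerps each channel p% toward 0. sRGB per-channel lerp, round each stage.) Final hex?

#617d1b is rgb(97, 125, 27).
Per channel, c → c + 0.71(128 − c):
  R: 97 + 0.71×(128−97) = 97 + 22.01 = 119.01 → 119
  G: 125 + 0.71×(128−125) = 125 + 2.13 = 127.13 → 127
  B: 27 + 71.71 = 98.71 → 99
After the tone: rgb(119, 127, 99) = #777f63.
Per channel, c → c + 0.4(0 − c):
  R: 119 + 0.4×(0−119) = 119 − 47.6 = 71.4 → 71
  G: 127 + 0.4×(0−127) = 127 − 50.8 = 76.2 → 76
  B: 99 − 39.6 = 59.4 → 59
rgb(71, 76, 59) = #474c3b.

#474c3b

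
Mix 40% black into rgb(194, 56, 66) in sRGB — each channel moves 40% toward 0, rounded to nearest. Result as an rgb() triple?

A 40% shade moves each channel 40% toward 0:
  R: 194 − 77.6 = 116.4 → 116
  G: 56 + 0.4×(0−56) = 56 − 22.4 = 33.6 → 34
  B: 66 − 26.4 = 39.6 → 40

rgb(116, 34, 40)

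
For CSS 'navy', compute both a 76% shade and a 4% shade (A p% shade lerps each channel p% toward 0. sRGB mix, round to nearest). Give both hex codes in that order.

#00001F, #00007B

CSS navy is rgb(0, 0, 128).
76% shade:
  R: 0 + 0 = 0 → 0
  G: 0 + 0 = 0 → 0
  B: 128 − 97.28 = 30.72 → 31
  → #00001F
4% shade:
  R: 0 + 0.04×(0−0) = 0 + 0 = 0 → 0
  G: 0 + 0.04×(0−0) = 0 + 0 = 0 → 0
  B: 128 − 5.12 = 122.88 → 123
  → #00007B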